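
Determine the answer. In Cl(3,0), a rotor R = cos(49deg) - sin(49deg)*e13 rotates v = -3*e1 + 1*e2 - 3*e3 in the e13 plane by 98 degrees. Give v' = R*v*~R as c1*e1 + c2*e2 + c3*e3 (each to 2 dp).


Rotor R = cos(49deg) - sin(49deg)*e13
Rotation angle theta = 2 * 49 = 98 degrees in the e13 plane (e1 -> e3).
The component perpendicular to the plane (e2) is invariant: v'_2 = v2 = 1.00
cos(98deg) = -0.1392, sin(98deg) = 0.9903
v'_1 = v1*cos(theta) - v3*sin(theta) = -3*(-0.1392) - (-3)*0.9903 = 3.39
v'_3 = v1*sin(theta) + v3*cos(theta) = -3*0.9903 + (-3)*(-0.1392) = -2.55
v' = 3.39*e1 + 1.00*e2 - 2.55*e3


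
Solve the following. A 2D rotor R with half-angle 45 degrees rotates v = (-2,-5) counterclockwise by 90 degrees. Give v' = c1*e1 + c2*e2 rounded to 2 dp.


Rotor R = cos(45deg) - sin(45deg)*e12
Rotation angle theta = 2 * 45 = 90 degrees
v' = R*v*~R rotates v by theta.
cos(90deg) = 0.0000, sin(90deg) = 1.0000
v'_1 = -2*cos(90deg) - (-5)*sin(90deg)
= -2*0.0000 - (-5)*1.0000
= 5.00
v'_2 = -2*sin(90deg) + (-5)*cos(90deg)
= -2*1.0000 + (-5)*0.0000
= -2.00
v' = 5.00*e1 - 2.00*e2


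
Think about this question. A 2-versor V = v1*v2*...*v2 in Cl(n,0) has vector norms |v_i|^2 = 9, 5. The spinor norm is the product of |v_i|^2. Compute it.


Spinor norm N(V) = |v1|^2 * |v2|^2 * ... * |v2|^2
= 9 * 5
Running product: 9, 45
N(V) = 45


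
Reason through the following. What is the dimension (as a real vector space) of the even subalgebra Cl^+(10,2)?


Even subalgebra dimension = 2^(n-1)
n = 10 + 2 = 12
2^(12 - 1) = 2^11 = 2048
Verification: sum of C(12,k) for even k = 1 + 66 + 495 + 924 + 495 + 66 + 1 = 2048
Result = 2048


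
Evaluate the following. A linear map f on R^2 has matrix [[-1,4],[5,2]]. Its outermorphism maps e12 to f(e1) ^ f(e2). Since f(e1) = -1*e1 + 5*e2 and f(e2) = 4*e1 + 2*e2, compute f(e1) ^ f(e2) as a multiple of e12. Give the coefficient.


The outermorphism of a linear map f sends e1^e2 to f(e1)^f(e2).
f(e1) = -1*e1 + 5*e2
f(e2) = 4*e1 + 2*e2
f(e1) ^ f(e2) = (-1*e1 + 5*e2) ^ (4*e1 + 2*e2)
= (-1)*2*e12 + 5*4*e21
= (-2 - 20)*e12
= -22*e12
Coefficient = -22


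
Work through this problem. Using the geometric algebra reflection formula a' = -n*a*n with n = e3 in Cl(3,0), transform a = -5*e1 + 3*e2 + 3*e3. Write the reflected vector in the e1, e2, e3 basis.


Reflection formula: a' = -n*a*n, with n = e3 (unit vector, n^2 = 1).
For reflection through hyperplane perp to e3:
The component along e3 flips sign, others stay.
a = (-5, 3, 3)
a' = (-5, 3, -3)
a' = -5*e1 + 3*e2 - 3*e3


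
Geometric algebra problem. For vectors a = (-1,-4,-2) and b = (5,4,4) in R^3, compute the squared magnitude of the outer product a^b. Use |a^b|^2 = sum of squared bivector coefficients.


a wedge b = (a1*b2 - a2*b1)*e12 + (a1*b3 - a3*b1)*e13 + (a2*b3 - a3*b2)*e23
e12 coeff: (-1)*4 - (-4)*5 = -4 - (-20) = 16
e13 coeff: (-1)*4 - (-2)*5 = -4 - (-10) = 6
e23 coeff: (-4)*4 - (-2)*4 = -16 - (-8) = -8
|a wedge b|^2 = 16^2 + 6^2 + (-8)^2
= 256 + 36 + 64
= 356


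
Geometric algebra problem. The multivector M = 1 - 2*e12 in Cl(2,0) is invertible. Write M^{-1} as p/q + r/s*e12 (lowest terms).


M = 1 - 2*e12, where e12^2 = -1.
Since M commutes with its reverse ~M = a - b*e12, M * ~M = a^2 - b^2*e12^2 = a^2 + b^2.
So M^{-1} = ~M / (a^2 + b^2) = (a - b*e12)/(a^2 + b^2).
a^2 + b^2 = 1 + 4 = 5
Scalar part = 1/5 = 1/5
Bivector coeff = 2/5 = 2/5
M^{-1} = 1/5 + 2/5*e12


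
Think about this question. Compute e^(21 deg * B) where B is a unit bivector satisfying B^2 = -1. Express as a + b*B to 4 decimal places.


For a unit bivector B with B^2 = -1, the exponential series gives
e^(theta*B) = cos(theta) + sin(theta)*B (the GA analogue of Euler's formula).
theta = 21 degrees = 0.366519 rad
cos(21 deg) = 0.9336
sin(21 deg) = 0.3584
exp(theta*B) = 0.9336 + 0.3584*B


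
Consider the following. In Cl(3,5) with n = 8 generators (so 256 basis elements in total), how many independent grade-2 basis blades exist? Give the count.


Number of grade-k basis blades in Cl(p,q) with n = p + q is C(n, k).
n = 3 + 5 = 8
C(8, 2) = 8! / (2! * 6!)
= 40320 / (2 * 720)
= 28


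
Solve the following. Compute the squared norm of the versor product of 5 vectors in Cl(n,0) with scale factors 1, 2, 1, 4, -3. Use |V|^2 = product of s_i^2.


Each vector v_i has |v_i|^2 = s_i^2
Squared scales: 1^2 = 1, 2^2 = 4, 1^2 = 1, 4^2 = 16, (-3)^2 = 9
|V|^2 = 1 * 4 * 1 * 16 * 9
= 576


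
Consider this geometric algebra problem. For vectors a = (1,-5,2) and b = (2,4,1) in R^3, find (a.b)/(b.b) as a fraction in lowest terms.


Projection coefficient = (a . b) / (b . b)
a . b = 1*2 + (-5)*4 + 2*1
= 2 + (-20) + 2 = -16
b . b = 2^2 + 4^2 + 1^2
= 4 + 16 + 1 = 21
Coefficient = -16/21
In lowest terms: -16/21


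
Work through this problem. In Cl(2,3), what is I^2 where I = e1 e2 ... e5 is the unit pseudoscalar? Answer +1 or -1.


The pseudoscalar I = e1...e_n (product of all n generators) of Cl(p,q) satisfies I^2 = (-1)^(q + n(n-1)/2).
p = 2, q = 3, n = p + q = 5
n(n-1)/2 = 5 * 4 / 2 = 10
Exponent = q + n(n-1)/2 = 3 + 10 = 13
I^2 = (-1)^13 = -1


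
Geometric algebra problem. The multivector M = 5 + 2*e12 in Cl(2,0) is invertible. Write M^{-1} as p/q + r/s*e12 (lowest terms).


M = 5 + 2*e12, where e12^2 = -1.
Since M commutes with its reverse ~M = a - b*e12, M * ~M = a^2 - b^2*e12^2 = a^2 + b^2.
So M^{-1} = ~M / (a^2 + b^2) = (a - b*e12)/(a^2 + b^2).
a^2 + b^2 = 25 + 4 = 29
Scalar part = 5/29 = 5/29
Bivector coeff = -2/29 = -2/29
M^{-1} = 5/29 - 2/29*e12


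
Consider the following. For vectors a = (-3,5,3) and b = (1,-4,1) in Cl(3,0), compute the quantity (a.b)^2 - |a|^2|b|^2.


a . b = (-3)*1 + 5*(-4) + 3*1
= -3 + (-20) + 3 = -20
|a|^2 = (-3)^2 + 5^2 + 3^2 = 43
|b|^2 = 1^2 + (-4)^2 + 1^2 = 18
(a.b)^2 = (-20)^2 = 400
|a|^2 * |b|^2 = 43 * 18 = 774
Result = 400 - 774 = -374


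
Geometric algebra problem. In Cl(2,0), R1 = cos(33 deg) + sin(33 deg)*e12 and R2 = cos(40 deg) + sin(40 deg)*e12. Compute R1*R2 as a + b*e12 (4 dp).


Same-plane rotors commute and their half-angles add:
R1*R2 = cos(a1 + a2) + sin(a1 + a2)*e12.
a1 + a2 = 33 + 40 = 73 deg
cos(73 deg) = 0.2924
sin(73 deg) = 0.9563
R1*R2 = 0.2924 + 0.9563*e12


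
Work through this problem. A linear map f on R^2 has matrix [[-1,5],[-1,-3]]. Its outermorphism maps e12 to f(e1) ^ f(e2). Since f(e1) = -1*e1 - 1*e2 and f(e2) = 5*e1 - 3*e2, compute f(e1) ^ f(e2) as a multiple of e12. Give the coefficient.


The outermorphism of a linear map f sends e1^e2 to f(e1)^f(e2).
f(e1) = -1*e1 - 1*e2
f(e2) = 5*e1 - 3*e2
f(e1) ^ f(e2) = (-1*e1 - 1*e2) ^ (5*e1 - 3*e2)
= (-1)*(-3)*e12 + (-1)*5*e21
= (3 - (-5))*e12
= 8*e12
Coefficient = 8


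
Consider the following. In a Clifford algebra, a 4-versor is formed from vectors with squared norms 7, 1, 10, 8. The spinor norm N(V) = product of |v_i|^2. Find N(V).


Spinor norm N(V) = |v1|^2 * |v2|^2 * ... * |v4|^2
= 7 * 1 * 10 * 8
Running product: 7, 7, 70, 560
N(V) = 560


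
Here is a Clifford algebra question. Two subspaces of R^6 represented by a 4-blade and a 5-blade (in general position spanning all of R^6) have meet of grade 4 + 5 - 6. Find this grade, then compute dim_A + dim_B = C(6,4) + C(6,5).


Meet grade = grade(A) + grade(B) - n
= 4 + 5 - 6 = 3
C(6,4) = 15
C(6,5) = 6
dim_A + dim_B = 15 + 6 = 21


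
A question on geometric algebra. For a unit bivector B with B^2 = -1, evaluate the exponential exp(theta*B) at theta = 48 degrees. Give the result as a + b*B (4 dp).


For a unit bivector B with B^2 = -1, the exponential series gives
e^(theta*B) = cos(theta) + sin(theta)*B (the GA analogue of Euler's formula).
theta = 48 degrees = 0.837758 rad
cos(48 deg) = 0.6691
sin(48 deg) = 0.7431
exp(theta*B) = 0.6691 + 0.7431*B


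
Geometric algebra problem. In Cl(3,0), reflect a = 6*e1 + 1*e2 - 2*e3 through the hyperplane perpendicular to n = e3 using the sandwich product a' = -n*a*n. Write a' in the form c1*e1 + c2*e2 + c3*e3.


Reflection formula: a' = -n*a*n, with n = e3 (unit vector, n^2 = 1).
For reflection through hyperplane perp to e3:
The component along e3 flips sign, others stay.
a = (6, 1, -2)
a' = (6, 1, 2)
a' = 6*e1 + 1*e2 + 2*e3


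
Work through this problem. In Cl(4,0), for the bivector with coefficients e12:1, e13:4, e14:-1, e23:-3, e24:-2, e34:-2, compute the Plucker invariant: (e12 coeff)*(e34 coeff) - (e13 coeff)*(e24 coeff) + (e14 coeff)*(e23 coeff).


Plucker relation: af - be + cd
a*f = 1*(-2) = -2
b*e = 4*(-2) = -8
c*d = (-1)*(-3) = 3
af - be + cd = -2 - (-8) + 3
= 9


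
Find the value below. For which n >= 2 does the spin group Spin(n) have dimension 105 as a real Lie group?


dim Spin(n) = dim so(n) = n(n-1)/2.
Solve n(n-1)/2 = 105, i.e. n^2 - n - 210 = 0.
Discriminant = 1 + 8*105 = 841
n = (1 + sqrt(841))/2 = (1 + 29)/2 = 15


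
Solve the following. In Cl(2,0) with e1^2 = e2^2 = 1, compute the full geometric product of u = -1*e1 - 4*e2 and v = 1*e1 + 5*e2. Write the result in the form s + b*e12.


Expand: (-1*e1 - 4*e2)(1*e1 + 5*e2)
= (-1)*1*e1e1 + (-1)*5*e1e2 + (-4)*1*e2e1 + (-4)*5*e2e2
Using e1^2 = e2^2 = 1, e2e1 = -e1e2:
Scalar part s = (-1)*1 + (-4)*5 = -1 + (-20) = -21
Bivector part b = (-1)*5 - (-4)*1 = -5 - (-4) = -1
uv = -21 - 1*e12


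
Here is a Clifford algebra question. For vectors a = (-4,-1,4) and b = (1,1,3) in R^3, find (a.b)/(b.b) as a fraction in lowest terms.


Projection coefficient = (a . b) / (b . b)
a . b = (-4)*1 + (-1)*1 + 4*3
= -4 + (-1) + 12 = 7
b . b = 1^2 + 1^2 + 3^2
= 1 + 1 + 9 = 11
Coefficient = 7/11
In lowest terms: 7/11


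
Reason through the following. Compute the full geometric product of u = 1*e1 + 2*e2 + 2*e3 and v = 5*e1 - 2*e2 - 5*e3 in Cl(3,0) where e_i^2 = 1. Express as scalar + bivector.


In Cl(3,0): e_i^2 = 1, e_ie_j = -e_je_i for i != j.
Scalar part = u . v = 1*5 + 2*(-2) + 2*(-5)
= 5 + (-4) + (-10) = -9
e12 coeff = 1*(-2) - 2*5 = -2 - 10 = -12
e13 coeff = 1*(-5) - 2*5 = -5 - 10 = -15
e23 coeff = 2*(-5) - 2*(-2) = -10 - (-4) = -6
uv = -9 - 12*e12 - 15*e13 - 6*e23


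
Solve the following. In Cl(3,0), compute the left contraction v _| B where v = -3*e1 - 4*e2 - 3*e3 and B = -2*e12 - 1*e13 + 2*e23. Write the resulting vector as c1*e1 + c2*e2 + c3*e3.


Left contraction v _| B = <vB>_1 (grade-1 part of the geometric product vB).
Using e1_|e12 = e2, e2_|e12 = -e1, e1_|e13 = e3, e3_|e13 = -e1, e2_|e23 = e3, e3_|e23 = -e2:
e1 coeff: -v2*b12 - v3*b13 = -(-4)*(-2) - (-3)*(-1) = -11
e2 coeff: v1*b12 - v3*b23 = (-3)*(-2) - (-3)*(2) = 12
e3 coeff: v1*b13 + v2*b23 = (-3)*(-1) + (-4)*(2) = -5
v _| B = -11*e1 + 12*e2 - 5*e3


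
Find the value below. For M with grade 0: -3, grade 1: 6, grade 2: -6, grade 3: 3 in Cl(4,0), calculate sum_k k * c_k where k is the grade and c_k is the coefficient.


Grade-weighted sum = sum of grade_k * coefficient_k
0*(-3) = 0
1*6 = 6
2*(-6) = -12
3*3 = 9
Total = 0 + 6 + (-12) + 9 = 3


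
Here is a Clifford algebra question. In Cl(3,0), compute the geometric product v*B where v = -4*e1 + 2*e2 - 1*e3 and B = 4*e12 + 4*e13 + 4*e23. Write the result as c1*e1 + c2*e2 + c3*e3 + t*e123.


vB has grade-1 (vector) and grade-3 (trivector) parts: vB = (v _| B) + (v ^ B).
Vector part <vB>_1:
  e1: -v2*b12 - v3*b13 = -(2)*(4) - (-1)*(4) = -4
  e2: v1*b12 - v3*b23 = (-4)*(4) - (-1)*(4) = -12
  e3: v1*b13 + v2*b23 = (-4)*(4) + (2)*(4) = -8
Trivector part <vB>_3:
  e123: v1*b23 - v2*b13 + v3*b12 = (-4)*(4) - (2)*(4) + (-1)*(4) = -28
vB = -4*e1 - 12*e2 - 8*e3 - 28*e123


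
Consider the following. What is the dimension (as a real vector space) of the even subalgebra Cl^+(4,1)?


Even subalgebra dimension = 2^(n-1)
n = 4 + 1 = 5
2^(5 - 1) = 2^4 = 16
Verification: sum of C(5,k) for even k = 1 + 10 + 5 = 16
Result = 16


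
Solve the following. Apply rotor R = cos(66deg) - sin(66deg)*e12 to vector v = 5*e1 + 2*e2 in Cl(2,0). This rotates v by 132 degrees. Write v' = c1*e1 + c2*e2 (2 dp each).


Rotor R = cos(66deg) - sin(66deg)*e12
Rotation angle theta = 2 * 66 = 132 degrees
v' = R*v*~R rotates v by theta.
cos(132deg) = -0.6691, sin(132deg) = 0.7431
v'_1 = 5*cos(132deg) - 2*sin(132deg)
= 5*(-0.6691) - 2*0.7431
= -4.83
v'_2 = 5*sin(132deg) + 2*cos(132deg)
= 5*0.7431 + 2*(-0.6691)
= 2.38
v' = -4.83*e1 + 2.38*e2


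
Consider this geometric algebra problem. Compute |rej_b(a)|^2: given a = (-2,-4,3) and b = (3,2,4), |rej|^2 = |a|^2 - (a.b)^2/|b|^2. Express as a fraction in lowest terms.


|a|^2 = (-2)^2 + (-4)^2 + 3^2 = 29
|b|^2 = 3^2 + 2^2 + 4^2 = 29
a . b = (-2)*3 + (-4)*2 + 3*4 = -2
(a.b)^2 = (-2)^2 = 4
|rej|^2 = 29 - 4/29
= (841 - 4)/29
= 837/29
In lowest terms: 837/29


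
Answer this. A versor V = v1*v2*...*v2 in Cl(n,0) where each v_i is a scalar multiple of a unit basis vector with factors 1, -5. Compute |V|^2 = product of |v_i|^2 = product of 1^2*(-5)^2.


Each vector v_i has |v_i|^2 = s_i^2
Squared scales: 1^2 = 1, (-5)^2 = 25
|V|^2 = 1 * 25
= 25


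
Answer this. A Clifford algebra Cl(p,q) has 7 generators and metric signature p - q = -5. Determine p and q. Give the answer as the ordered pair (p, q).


We need p + q = 7 and p - q = -5.
Adding: 2p = 7 + (-5) = 2, so p = 1.
Then q = 7 - 1 = 6.
(p, q) = (1, 6)


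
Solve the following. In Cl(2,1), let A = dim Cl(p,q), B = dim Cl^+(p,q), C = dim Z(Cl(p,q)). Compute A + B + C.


n = 2 + 1 = 3
Total dim = 2^3 = 8
Even subalgebra dim = 2^2 = 4
n is odd, so center dim = 2
Sum = 8 + 4 + 2 = 14


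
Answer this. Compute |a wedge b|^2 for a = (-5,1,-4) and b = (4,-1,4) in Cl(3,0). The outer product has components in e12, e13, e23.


a wedge b = (a1*b2 - a2*b1)*e12 + (a1*b3 - a3*b1)*e13 + (a2*b3 - a3*b2)*e23
e12 coeff: (-5)*(-1) - 1*4 = 5 - 4 = 1
e13 coeff: (-5)*4 - (-4)*4 = -20 - (-16) = -4
e23 coeff: 1*4 - (-4)*(-1) = 4 - 4 = 0
|a wedge b|^2 = 1^2 + (-4)^2 + 0^2
= 1 + 16 + 0
= 17


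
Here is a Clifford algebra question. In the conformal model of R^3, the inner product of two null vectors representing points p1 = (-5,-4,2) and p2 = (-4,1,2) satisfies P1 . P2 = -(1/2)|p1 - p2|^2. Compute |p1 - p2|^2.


p1 - p2 = (-1, -5, 0)
|p1 - p2|^2 = (-1)^2 + (-5)^2 + 0^2
= 1 + 25 + 0
= 26


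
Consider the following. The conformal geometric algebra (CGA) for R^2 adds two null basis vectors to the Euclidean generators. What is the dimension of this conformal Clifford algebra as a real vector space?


The conformal model of R^2 uses Cl(3,1): the 2 Euclidean generators plus two extra orthogonal generators e+ (e+^2 = +1) and e- (e-^2 = -1), from which the null vectors e0, einf are built.
Number of generators m = 2 + 2 = 4.
dim Cl(p,q) = 2^m = 2^4 = 16


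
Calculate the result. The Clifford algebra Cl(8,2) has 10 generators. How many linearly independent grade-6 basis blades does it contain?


Number of grade-k basis blades in Cl(p,q) with n = p + q is C(n, k).
n = 8 + 2 = 10
C(10, 6) = 10! / (6! * 4!)
= 3628800 / (720 * 24)
= 210


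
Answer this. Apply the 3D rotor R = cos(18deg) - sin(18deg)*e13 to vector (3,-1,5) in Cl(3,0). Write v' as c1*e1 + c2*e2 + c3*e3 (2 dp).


Rotor R = cos(18deg) - sin(18deg)*e13
Rotation angle theta = 2 * 18 = 36 degrees in the e13 plane (e1 -> e3).
The component perpendicular to the plane (e2) is invariant: v'_2 = v2 = -1.00
cos(36deg) = 0.8090, sin(36deg) = 0.5878
v'_1 = v1*cos(theta) - v3*sin(theta) = 3*0.8090 - 5*0.5878 = -0.51
v'_3 = v1*sin(theta) + v3*cos(theta) = 3*0.5878 + 5*0.8090 = 5.81
v' = -0.51*e1 - 1.00*e2 + 5.81*e3


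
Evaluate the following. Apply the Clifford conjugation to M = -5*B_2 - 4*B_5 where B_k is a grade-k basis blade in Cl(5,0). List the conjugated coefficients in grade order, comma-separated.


Clifford conjugate sign for grade k: (-1)^(k(k+1)/2)
Grade 2: (-1)^(2*3/2) = (-1)^3 = -1, coeff -5 -> 5
Grade 5: (-1)^(5*6/2) = (-1)^15 = -1, coeff -4 -> 4
Conjugated coefficients: 5, 4


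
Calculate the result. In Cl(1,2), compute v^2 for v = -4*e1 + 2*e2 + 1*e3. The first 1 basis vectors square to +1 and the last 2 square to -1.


v^2 = sum of c_i^2 * e_i^2
Positive signature terms (e_i^2 = +1): (-4)^2 = 16
Negative signature terms (e_j^2 = -1): 2^2 + 1^2 = 5
v^2 = 16 - 5 = 11


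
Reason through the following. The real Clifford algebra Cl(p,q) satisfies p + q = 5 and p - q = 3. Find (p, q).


We need p + q = 5 and p - q = 3.
Adding: 2p = 5 + 3 = 8, so p = 4.
Then q = 5 - 4 = 1.
(p, q) = (4, 1)


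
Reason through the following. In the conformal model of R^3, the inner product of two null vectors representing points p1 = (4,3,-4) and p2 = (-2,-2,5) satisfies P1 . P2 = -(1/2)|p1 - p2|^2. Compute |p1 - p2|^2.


p1 - p2 = (6, 5, -9)
|p1 - p2|^2 = 6^2 + 5^2 + (-9)^2
= 36 + 25 + 81
= 142


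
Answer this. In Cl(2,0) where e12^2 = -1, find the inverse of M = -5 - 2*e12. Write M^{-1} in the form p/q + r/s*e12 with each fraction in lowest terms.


M = -5 - 2*e12, where e12^2 = -1.
Since M commutes with its reverse ~M = a - b*e12, M * ~M = a^2 - b^2*e12^2 = a^2 + b^2.
So M^{-1} = ~M / (a^2 + b^2) = (a - b*e12)/(a^2 + b^2).
a^2 + b^2 = 25 + 4 = 29
Scalar part = -5/29 = -5/29
Bivector coeff = 2/29 = 2/29
M^{-1} = -5/29 + 2/29*e12


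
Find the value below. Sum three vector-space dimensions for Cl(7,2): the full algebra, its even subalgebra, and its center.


n = 7 + 2 = 9
Total dim = 2^9 = 512
Even subalgebra dim = 2^8 = 256
n is odd, so center dim = 2
Sum = 512 + 256 + 2 = 770


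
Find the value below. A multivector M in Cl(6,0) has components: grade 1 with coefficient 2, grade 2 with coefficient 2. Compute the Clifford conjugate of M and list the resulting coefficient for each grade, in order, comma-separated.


Clifford conjugate sign for grade k: (-1)^(k(k+1)/2)
Grade 1: (-1)^(1*2/2) = (-1)^1 = -1, coeff 2 -> -2
Grade 2: (-1)^(2*3/2) = (-1)^3 = -1, coeff 2 -> -2
Conjugated coefficients: -2, -2


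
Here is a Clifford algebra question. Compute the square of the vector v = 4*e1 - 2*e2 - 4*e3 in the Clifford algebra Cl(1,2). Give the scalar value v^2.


v^2 = sum of c_i^2 * e_i^2
Positive signature terms (e_i^2 = +1): 4^2 = 16
Negative signature terms (e_j^2 = -1): (-2)^2 + (-4)^2 = 20
v^2 = 16 - 20 = -4


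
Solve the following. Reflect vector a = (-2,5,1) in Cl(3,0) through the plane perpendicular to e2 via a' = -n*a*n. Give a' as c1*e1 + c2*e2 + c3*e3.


Reflection formula: a' = -n*a*n, with n = e2 (unit vector, n^2 = 1).
For reflection through hyperplane perp to e2:
The component along e2 flips sign, others stay.
a = (-2, 5, 1)
a' = (-2, -5, 1)
a' = -2*e1 - 5*e2 + 1*e3


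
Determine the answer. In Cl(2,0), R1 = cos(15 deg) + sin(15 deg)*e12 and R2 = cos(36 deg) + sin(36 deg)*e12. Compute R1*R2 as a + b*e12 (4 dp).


Same-plane rotors commute and their half-angles add:
R1*R2 = cos(a1 + a2) + sin(a1 + a2)*e12.
a1 + a2 = 15 + 36 = 51 deg
cos(51 deg) = 0.6293
sin(51 deg) = 0.7771
R1*R2 = 0.6293 + 0.7771*e12


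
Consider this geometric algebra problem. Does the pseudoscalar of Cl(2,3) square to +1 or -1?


The pseudoscalar I = e1...e_n (product of all n generators) of Cl(p,q) satisfies I^2 = (-1)^(q + n(n-1)/2).
p = 2, q = 3, n = p + q = 5
n(n-1)/2 = 5 * 4 / 2 = 10
Exponent = q + n(n-1)/2 = 3 + 10 = 13
I^2 = (-1)^13 = -1


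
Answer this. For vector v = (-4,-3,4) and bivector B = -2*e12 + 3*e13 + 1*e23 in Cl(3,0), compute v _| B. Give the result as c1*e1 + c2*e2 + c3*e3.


Left contraction v _| B = <vB>_1 (grade-1 part of the geometric product vB).
Using e1_|e12 = e2, e2_|e12 = -e1, e1_|e13 = e3, e3_|e13 = -e1, e2_|e23 = e3, e3_|e23 = -e2:
e1 coeff: -v2*b12 - v3*b13 = -(-3)*(-2) - (4)*(3) = -18
e2 coeff: v1*b12 - v3*b23 = (-4)*(-2) - (4)*(1) = 4
e3 coeff: v1*b13 + v2*b23 = (-4)*(3) + (-3)*(1) = -15
v _| B = -18*e1 + 4*e2 - 15*e3


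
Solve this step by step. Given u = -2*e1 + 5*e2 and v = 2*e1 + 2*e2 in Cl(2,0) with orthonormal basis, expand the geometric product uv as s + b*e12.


Expand: (-2*e1 + 5*e2)(2*e1 + 2*e2)
= (-2)*2*e1e1 + (-2)*2*e1e2 + 5*2*e2e1 + 5*2*e2e2
Using e1^2 = e2^2 = 1, e2e1 = -e1e2:
Scalar part s = (-2)*2 + 5*2 = -4 + 10 = 6
Bivector part b = (-2)*2 - 5*2 = -4 - 10 = -14
uv = 6 - 14*e12


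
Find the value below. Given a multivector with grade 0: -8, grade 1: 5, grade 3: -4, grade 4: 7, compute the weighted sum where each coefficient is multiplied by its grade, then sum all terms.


Grade-weighted sum = sum of grade_k * coefficient_k
0*(-8) = 0
1*5 = 5
3*(-4) = -12
4*7 = 28
Total = 0 + 5 + (-12) + 28 = 21


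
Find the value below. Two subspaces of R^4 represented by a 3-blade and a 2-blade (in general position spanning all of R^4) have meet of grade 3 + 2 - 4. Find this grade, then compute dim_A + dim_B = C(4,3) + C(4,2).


Meet grade = grade(A) + grade(B) - n
= 3 + 2 - 4 = 1
C(4,3) = 4
C(4,2) = 6
dim_A + dim_B = 4 + 6 = 10


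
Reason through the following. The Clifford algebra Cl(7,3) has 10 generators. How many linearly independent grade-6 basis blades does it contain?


Number of grade-k basis blades in Cl(p,q) with n = p + q is C(n, k).
n = 7 + 3 = 10
C(10, 6) = 10! / (6! * 4!)
= 3628800 / (720 * 24)
= 210


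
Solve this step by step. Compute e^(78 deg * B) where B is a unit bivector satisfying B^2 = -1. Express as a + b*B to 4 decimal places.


For a unit bivector B with B^2 = -1, the exponential series gives
e^(theta*B) = cos(theta) + sin(theta)*B (the GA analogue of Euler's formula).
theta = 78 degrees = 1.361357 rad
cos(78 deg) = 0.2079
sin(78 deg) = 0.9781
exp(theta*B) = 0.2079 + 0.9781*B


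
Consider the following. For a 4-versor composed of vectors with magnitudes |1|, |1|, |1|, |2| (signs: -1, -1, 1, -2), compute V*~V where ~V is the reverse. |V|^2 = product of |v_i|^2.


Each vector v_i has |v_i|^2 = s_i^2
Squared scales: (-1)^2 = 1, (-1)^2 = 1, 1^2 = 1, (-2)^2 = 4
|V|^2 = 1 * 1 * 1 * 4
= 4


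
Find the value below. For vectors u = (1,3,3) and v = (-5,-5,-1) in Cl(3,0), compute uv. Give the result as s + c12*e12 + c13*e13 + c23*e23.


In Cl(3,0): e_i^2 = 1, e_ie_j = -e_je_i for i != j.
Scalar part = u . v = 1*(-5) + 3*(-5) + 3*(-1)
= -5 + (-15) + (-3) = -23
e12 coeff = 1*(-5) - 3*(-5) = -5 - (-15) = 10
e13 coeff = 1*(-1) - 3*(-5) = -1 - (-15) = 14
e23 coeff = 3*(-1) - 3*(-5) = -3 - (-15) = 12
uv = -23 + 10*e12 + 14*e13 + 12*e23


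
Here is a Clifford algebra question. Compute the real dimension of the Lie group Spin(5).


Spin(n) double-covers SO(n); both have Lie algebra so(n) of dimension n(n-1)/2.
n = 5
n(n-1) = 5 * 4 = 20
dim Spin(5) = 20/2 = 10


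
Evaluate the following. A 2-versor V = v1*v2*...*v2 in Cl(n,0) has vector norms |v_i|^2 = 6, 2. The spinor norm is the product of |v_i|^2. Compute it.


Spinor norm N(V) = |v1|^2 * |v2|^2 * ... * |v2|^2
= 6 * 2
Running product: 6, 12
N(V) = 12


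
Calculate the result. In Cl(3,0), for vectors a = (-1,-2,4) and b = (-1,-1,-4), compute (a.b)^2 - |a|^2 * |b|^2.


a . b = (-1)*(-1) + (-2)*(-1) + 4*(-4)
= 1 + 2 + (-16) = -13
|a|^2 = (-1)^2 + (-2)^2 + 4^2 = 21
|b|^2 = (-1)^2 + (-1)^2 + (-4)^2 = 18
(a.b)^2 = (-13)^2 = 169
|a|^2 * |b|^2 = 21 * 18 = 378
Result = 169 - 378 = -209


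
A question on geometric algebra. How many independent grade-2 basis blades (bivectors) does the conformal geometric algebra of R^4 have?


The conformal model of R^4 uses Cl(5,1) with m = 4 + 2 = 6 generators.
Number of grade-2 blades = C(m, 2) = C(6, 2)
= 6*5/2 = 15


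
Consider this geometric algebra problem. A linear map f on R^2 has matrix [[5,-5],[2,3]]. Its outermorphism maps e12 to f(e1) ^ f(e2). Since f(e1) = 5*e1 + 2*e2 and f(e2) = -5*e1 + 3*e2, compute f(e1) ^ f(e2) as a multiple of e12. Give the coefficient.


The outermorphism of a linear map f sends e1^e2 to f(e1)^f(e2).
f(e1) = 5*e1 + 2*e2
f(e2) = -5*e1 + 3*e2
f(e1) ^ f(e2) = (5*e1 + 2*e2) ^ (-5*e1 + 3*e2)
= 5*3*e12 + 2*(-5)*e21
= (15 - (-10))*e12
= 25*e12
Coefficient = 25


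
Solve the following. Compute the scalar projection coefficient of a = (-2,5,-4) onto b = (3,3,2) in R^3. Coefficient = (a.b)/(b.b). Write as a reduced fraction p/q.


Projection coefficient = (a . b) / (b . b)
a . b = (-2)*3 + 5*3 + (-4)*2
= -6 + 15 + (-8) = 1
b . b = 3^2 + 3^2 + 2^2
= 9 + 9 + 4 = 22
Coefficient = 1/22
In lowest terms: 1/22


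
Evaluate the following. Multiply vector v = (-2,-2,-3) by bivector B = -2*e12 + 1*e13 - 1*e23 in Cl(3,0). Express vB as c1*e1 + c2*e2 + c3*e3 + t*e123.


vB has grade-1 (vector) and grade-3 (trivector) parts: vB = (v _| B) + (v ^ B).
Vector part <vB>_1:
  e1: -v2*b12 - v3*b13 = -(-2)*(-2) - (-3)*(1) = -1
  e2: v1*b12 - v3*b23 = (-2)*(-2) - (-3)*(-1) = 1
  e3: v1*b13 + v2*b23 = (-2)*(1) + (-2)*(-1) = 0
Trivector part <vB>_3:
  e123: v1*b23 - v2*b13 + v3*b12 = (-2)*(-1) - (-2)*(1) + (-3)*(-2) = 10
vB = -1*e1 + 1*e2 + 0*e3 + 10*e123


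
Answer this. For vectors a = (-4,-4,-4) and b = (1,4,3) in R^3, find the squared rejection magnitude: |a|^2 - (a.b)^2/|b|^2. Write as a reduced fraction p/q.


|a|^2 = (-4)^2 + (-4)^2 + (-4)^2 = 48
|b|^2 = 1^2 + 4^2 + 3^2 = 26
a . b = (-4)*1 + (-4)*4 + (-4)*3 = -32
(a.b)^2 = (-32)^2 = 1024
|rej|^2 = 48 - 1024/26
= (1248 - 1024)/26
= 224/26
In lowest terms: 112/13


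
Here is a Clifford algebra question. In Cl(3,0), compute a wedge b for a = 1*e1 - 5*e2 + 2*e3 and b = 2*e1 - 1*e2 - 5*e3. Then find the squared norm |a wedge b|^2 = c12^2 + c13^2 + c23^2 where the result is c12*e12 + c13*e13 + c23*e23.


a wedge b = (a1*b2 - a2*b1)*e12 + (a1*b3 - a3*b1)*e13 + (a2*b3 - a3*b2)*e23
e12 coeff: 1*(-1) - (-5)*2 = -1 - (-10) = 9
e13 coeff: 1*(-5) - 2*2 = -5 - 4 = -9
e23 coeff: (-5)*(-5) - 2*(-1) = 25 - (-2) = 27
|a wedge b|^2 = 9^2 + (-9)^2 + 27^2
= 81 + 81 + 729
= 891


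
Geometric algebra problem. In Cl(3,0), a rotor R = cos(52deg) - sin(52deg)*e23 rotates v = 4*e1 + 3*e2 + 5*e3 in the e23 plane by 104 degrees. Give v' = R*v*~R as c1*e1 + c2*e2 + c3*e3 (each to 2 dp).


Rotor R = cos(52deg) - sin(52deg)*e23
Rotation angle theta = 2 * 52 = 104 degrees in the e23 plane (e2 -> e3).
The component perpendicular to the plane (e1) is invariant: v'_1 = v1 = 4.00
cos(104deg) = -0.2419, sin(104deg) = 0.9703
v'_2 = v2*cos(theta) - v3*sin(theta) = 3*(-0.2419) - 5*0.9703 = -5.58
v'_3 = v2*sin(theta) + v3*cos(theta) = 3*0.9703 + 5*(-0.2419) = 1.70
v' = 4.00*e1 - 5.58*e2 + 1.70*e3


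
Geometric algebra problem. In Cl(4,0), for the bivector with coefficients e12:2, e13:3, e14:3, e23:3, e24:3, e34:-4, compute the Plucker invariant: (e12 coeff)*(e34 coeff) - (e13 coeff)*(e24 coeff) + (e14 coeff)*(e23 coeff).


Plucker relation: af - be + cd
a*f = 2*(-4) = -8
b*e = 3*3 = 9
c*d = 3*3 = 9
af - be + cd = -8 - 9 + 9
= -8


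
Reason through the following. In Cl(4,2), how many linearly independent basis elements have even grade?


Even subalgebra dimension = 2^(n-1)
n = 4 + 2 = 6
2^(6 - 1) = 2^5 = 32
Verification: sum of C(6,k) for even k = 1 + 15 + 15 + 1 = 32
Result = 32


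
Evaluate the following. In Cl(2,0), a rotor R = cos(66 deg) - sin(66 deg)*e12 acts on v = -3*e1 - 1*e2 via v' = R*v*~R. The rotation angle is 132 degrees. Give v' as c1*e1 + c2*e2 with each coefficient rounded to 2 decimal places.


Rotor R = cos(66deg) - sin(66deg)*e12
Rotation angle theta = 2 * 66 = 132 degrees
v' = R*v*~R rotates v by theta.
cos(132deg) = -0.6691, sin(132deg) = 0.7431
v'_1 = -3*cos(132deg) - (-1)*sin(132deg)
= -3*(-0.6691) - (-1)*0.7431
= 2.75
v'_2 = -3*sin(132deg) + (-1)*cos(132deg)
= -3*0.7431 + (-1)*(-0.6691)
= -1.56
v' = 2.75*e1 - 1.56*e2


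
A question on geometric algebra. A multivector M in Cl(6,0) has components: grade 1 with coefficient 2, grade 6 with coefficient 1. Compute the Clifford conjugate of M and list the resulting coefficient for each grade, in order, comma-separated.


Clifford conjugate sign for grade k: (-1)^(k(k+1)/2)
Grade 1: (-1)^(1*2/2) = (-1)^1 = -1, coeff 2 -> -2
Grade 6: (-1)^(6*7/2) = (-1)^21 = -1, coeff 1 -> -1
Conjugated coefficients: -2, -1


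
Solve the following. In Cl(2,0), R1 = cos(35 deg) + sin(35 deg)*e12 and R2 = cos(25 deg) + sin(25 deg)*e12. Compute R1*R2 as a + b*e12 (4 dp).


Same-plane rotors commute and their half-angles add:
R1*R2 = cos(a1 + a2) + sin(a1 + a2)*e12.
a1 + a2 = 35 + 25 = 60 deg
cos(60 deg) = 0.5000
sin(60 deg) = 0.8660
R1*R2 = 0.5000 + 0.8660*e12


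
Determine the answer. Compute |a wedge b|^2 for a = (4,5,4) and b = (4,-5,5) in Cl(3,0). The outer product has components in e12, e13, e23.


a wedge b = (a1*b2 - a2*b1)*e12 + (a1*b3 - a3*b1)*e13 + (a2*b3 - a3*b2)*e23
e12 coeff: 4*(-5) - 5*4 = -20 - 20 = -40
e13 coeff: 4*5 - 4*4 = 20 - 16 = 4
e23 coeff: 5*5 - 4*(-5) = 25 - (-20) = 45
|a wedge b|^2 = (-40)^2 + 4^2 + 45^2
= 1600 + 16 + 2025
= 3641


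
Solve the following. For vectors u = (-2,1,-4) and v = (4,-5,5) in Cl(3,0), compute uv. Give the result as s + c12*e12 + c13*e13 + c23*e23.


In Cl(3,0): e_i^2 = 1, e_ie_j = -e_je_i for i != j.
Scalar part = u . v = (-2)*4 + 1*(-5) + (-4)*5
= -8 + (-5) + (-20) = -33
e12 coeff = (-2)*(-5) - 1*4 = 10 - 4 = 6
e13 coeff = (-2)*5 - (-4)*4 = -10 - (-16) = 6
e23 coeff = 1*5 - (-4)*(-5) = 5 - 20 = -15
uv = -33 + 6*e12 + 6*e13 - 15*e23


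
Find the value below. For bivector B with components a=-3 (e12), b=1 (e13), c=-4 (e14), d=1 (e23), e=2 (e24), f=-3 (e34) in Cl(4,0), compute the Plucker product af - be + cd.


Plucker relation: af - be + cd
a*f = (-3)*(-3) = 9
b*e = 1*2 = 2
c*d = (-4)*1 = -4
af - be + cd = 9 - 2 + (-4)
= 3


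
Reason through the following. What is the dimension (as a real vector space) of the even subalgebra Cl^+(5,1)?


Even subalgebra dimension = 2^(n-1)
n = 5 + 1 = 6
2^(6 - 1) = 2^5 = 32
Verification: sum of C(6,k) for even k = 1 + 15 + 15 + 1 = 32
Result = 32


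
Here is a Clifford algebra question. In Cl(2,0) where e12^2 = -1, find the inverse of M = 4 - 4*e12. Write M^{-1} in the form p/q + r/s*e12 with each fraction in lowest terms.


M = 4 - 4*e12, where e12^2 = -1.
Since M commutes with its reverse ~M = a - b*e12, M * ~M = a^2 - b^2*e12^2 = a^2 + b^2.
So M^{-1} = ~M / (a^2 + b^2) = (a - b*e12)/(a^2 + b^2).
a^2 + b^2 = 16 + 16 = 32
Scalar part = 4/32 = 1/8
Bivector coeff = 4/32 = 1/8
M^{-1} = 1/8 + 1/8*e12


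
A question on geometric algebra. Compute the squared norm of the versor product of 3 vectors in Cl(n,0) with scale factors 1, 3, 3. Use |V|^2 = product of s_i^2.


Each vector v_i has |v_i|^2 = s_i^2
Squared scales: 1^2 = 1, 3^2 = 9, 3^2 = 9
|V|^2 = 1 * 9 * 9
= 81


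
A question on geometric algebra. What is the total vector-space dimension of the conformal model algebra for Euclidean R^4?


The conformal model of R^4 uses Cl(5,1): the 4 Euclidean generators plus two extra orthogonal generators e+ (e+^2 = +1) and e- (e-^2 = -1), from which the null vectors e0, einf are built.
Number of generators m = 4 + 2 = 6.
dim Cl(p,q) = 2^m = 2^6 = 64


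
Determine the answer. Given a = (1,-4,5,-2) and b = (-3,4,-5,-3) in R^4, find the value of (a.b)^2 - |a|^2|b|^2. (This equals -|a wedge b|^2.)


a . b = 1*(-3) + (-4)*4 + 5*(-5) + (-2)*(-3)
= -3 + (-16) + (-25) + 6 = -38
|a|^2 = 1^2 + (-4)^2 + 5^2 + (-2)^2 = 46
|b|^2 = (-3)^2 + 4^2 + (-5)^2 + (-3)^2 = 59
(a.b)^2 = (-38)^2 = 1444
|a|^2 * |b|^2 = 46 * 59 = 2714
Result = 1444 - 2714 = -1270


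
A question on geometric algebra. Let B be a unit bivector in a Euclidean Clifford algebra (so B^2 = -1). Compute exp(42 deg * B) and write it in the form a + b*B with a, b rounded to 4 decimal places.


For a unit bivector B with B^2 = -1, the exponential series gives
e^(theta*B) = cos(theta) + sin(theta)*B (the GA analogue of Euler's formula).
theta = 42 degrees = 0.733038 rad
cos(42 deg) = 0.7431
sin(42 deg) = 0.6691
exp(theta*B) = 0.7431 + 0.6691*B


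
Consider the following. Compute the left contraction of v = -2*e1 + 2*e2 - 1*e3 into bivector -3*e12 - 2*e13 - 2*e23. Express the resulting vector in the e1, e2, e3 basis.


Left contraction v _| B = <vB>_1 (grade-1 part of the geometric product vB).
Using e1_|e12 = e2, e2_|e12 = -e1, e1_|e13 = e3, e3_|e13 = -e1, e2_|e23 = e3, e3_|e23 = -e2:
e1 coeff: -v2*b12 - v3*b13 = -(2)*(-3) - (-1)*(-2) = 4
e2 coeff: v1*b12 - v3*b23 = (-2)*(-3) - (-1)*(-2) = 4
e3 coeff: v1*b13 + v2*b23 = (-2)*(-2) + (2)*(-2) = 0
v _| B = 4*e1 + 4*e2 + 0*e3


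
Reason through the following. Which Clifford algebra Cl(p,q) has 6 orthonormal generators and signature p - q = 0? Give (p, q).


We need p + q = 6 and p - q = 0.
Adding: 2p = 6 + 0 = 6, so p = 3.
Then q = 6 - 3 = 3.
(p, q) = (3, 3)


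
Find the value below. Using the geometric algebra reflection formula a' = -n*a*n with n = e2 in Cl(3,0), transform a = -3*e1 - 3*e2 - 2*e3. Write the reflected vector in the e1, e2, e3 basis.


Reflection formula: a' = -n*a*n, with n = e2 (unit vector, n^2 = 1).
For reflection through hyperplane perp to e2:
The component along e2 flips sign, others stay.
a = (-3, -3, -2)
a' = (-3, 3, -2)
a' = -3*e1 + 3*e2 - 2*e3


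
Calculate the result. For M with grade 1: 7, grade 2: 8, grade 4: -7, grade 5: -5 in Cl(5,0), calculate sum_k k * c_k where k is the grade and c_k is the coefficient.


Grade-weighted sum = sum of grade_k * coefficient_k
1*7 = 7
2*8 = 16
4*(-7) = -28
5*(-5) = -25
Total = 7 + 16 + (-28) + (-25) = -30


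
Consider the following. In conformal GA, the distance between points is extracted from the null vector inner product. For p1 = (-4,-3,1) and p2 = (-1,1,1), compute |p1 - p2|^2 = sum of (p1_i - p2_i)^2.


p1 - p2 = (-3, -4, 0)
|p1 - p2|^2 = (-3)^2 + (-4)^2 + 0^2
= 9 + 16 + 0
= 25


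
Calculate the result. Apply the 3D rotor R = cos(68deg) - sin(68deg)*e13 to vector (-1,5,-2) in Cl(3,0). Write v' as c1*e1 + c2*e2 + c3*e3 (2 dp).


Rotor R = cos(68deg) - sin(68deg)*e13
Rotation angle theta = 2 * 68 = 136 degrees in the e13 plane (e1 -> e3).
The component perpendicular to the plane (e2) is invariant: v'_2 = v2 = 5.00
cos(136deg) = -0.7193, sin(136deg) = 0.6947
v'_1 = v1*cos(theta) - v3*sin(theta) = -1*(-0.7193) - (-2)*0.6947 = 2.11
v'_3 = v1*sin(theta) + v3*cos(theta) = -1*0.6947 + (-2)*(-0.7193) = 0.74
v' = 2.11*e1 + 5.00*e2 + 0.74*e3


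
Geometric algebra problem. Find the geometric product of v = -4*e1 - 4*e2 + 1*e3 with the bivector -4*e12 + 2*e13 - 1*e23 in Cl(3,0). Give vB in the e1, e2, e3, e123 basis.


vB has grade-1 (vector) and grade-3 (trivector) parts: vB = (v _| B) + (v ^ B).
Vector part <vB>_1:
  e1: -v2*b12 - v3*b13 = -(-4)*(-4) - (1)*(2) = -18
  e2: v1*b12 - v3*b23 = (-4)*(-4) - (1)*(-1) = 17
  e3: v1*b13 + v2*b23 = (-4)*(2) + (-4)*(-1) = -4
Trivector part <vB>_3:
  e123: v1*b23 - v2*b13 + v3*b12 = (-4)*(-1) - (-4)*(2) + (1)*(-4) = 8
vB = -18*e1 + 17*e2 - 4*e3 + 8*e123


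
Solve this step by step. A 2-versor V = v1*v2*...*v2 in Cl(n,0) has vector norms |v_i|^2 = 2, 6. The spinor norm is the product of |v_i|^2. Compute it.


Spinor norm N(V) = |v1|^2 * |v2|^2 * ... * |v2|^2
= 2 * 6
Running product: 2, 12
N(V) = 12


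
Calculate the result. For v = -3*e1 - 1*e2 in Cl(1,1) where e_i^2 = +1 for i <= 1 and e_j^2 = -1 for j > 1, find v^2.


v^2 = sum of c_i^2 * e_i^2
Positive signature terms (e_i^2 = +1): (-3)^2 = 9
Negative signature terms (e_j^2 = -1): (-1)^2 = 1
v^2 = 9 - 1 = 8


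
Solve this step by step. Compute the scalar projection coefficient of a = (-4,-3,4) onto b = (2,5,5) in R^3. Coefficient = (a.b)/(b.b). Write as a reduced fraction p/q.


Projection coefficient = (a . b) / (b . b)
a . b = (-4)*2 + (-3)*5 + 4*5
= -8 + (-15) + 20 = -3
b . b = 2^2 + 5^2 + 5^2
= 4 + 25 + 25 = 54
Coefficient = -3/54
In lowest terms: -1/18


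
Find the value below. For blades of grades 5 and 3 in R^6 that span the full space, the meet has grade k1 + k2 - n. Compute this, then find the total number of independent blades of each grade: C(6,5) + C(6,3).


Meet grade = grade(A) + grade(B) - n
= 5 + 3 - 6 = 2
C(6,5) = 6
C(6,3) = 20
dim_A + dim_B = 6 + 20 = 26


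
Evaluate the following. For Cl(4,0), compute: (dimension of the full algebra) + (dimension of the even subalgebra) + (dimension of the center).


n = 4 + 0 = 4
Total dim = 2^4 = 16
Even subalgebra dim = 2^3 = 8
n is even, so center dim = 1
Sum = 16 + 8 + 1 = 25


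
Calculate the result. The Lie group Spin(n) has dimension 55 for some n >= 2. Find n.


dim Spin(n) = dim so(n) = n(n-1)/2.
Solve n(n-1)/2 = 55, i.e. n^2 - n - 110 = 0.
Discriminant = 1 + 8*55 = 441
n = (1 + sqrt(441))/2 = (1 + 21)/2 = 11


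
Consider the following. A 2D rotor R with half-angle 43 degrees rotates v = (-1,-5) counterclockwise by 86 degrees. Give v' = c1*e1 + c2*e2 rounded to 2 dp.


Rotor R = cos(43deg) - sin(43deg)*e12
Rotation angle theta = 2 * 43 = 86 degrees
v' = R*v*~R rotates v by theta.
cos(86deg) = 0.0698, sin(86deg) = 0.9976
v'_1 = -1*cos(86deg) - (-5)*sin(86deg)
= -1*0.0698 - (-5)*0.9976
= 4.92
v'_2 = -1*sin(86deg) + (-5)*cos(86deg)
= -1*0.9976 + (-5)*0.0698
= -1.35
v' = 4.92*e1 - 1.35*e2


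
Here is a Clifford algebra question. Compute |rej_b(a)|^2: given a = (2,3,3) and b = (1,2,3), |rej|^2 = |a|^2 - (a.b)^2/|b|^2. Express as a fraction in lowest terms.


|a|^2 = 2^2 + 3^2 + 3^2 = 22
|b|^2 = 1^2 + 2^2 + 3^2 = 14
a . b = 2*1 + 3*2 + 3*3 = 17
(a.b)^2 = 17^2 = 289
|rej|^2 = 22 - 289/14
= (308 - 289)/14
= 19/14
In lowest terms: 19/14


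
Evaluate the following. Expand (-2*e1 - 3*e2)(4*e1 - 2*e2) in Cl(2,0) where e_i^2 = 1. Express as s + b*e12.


Expand: (-2*e1 - 3*e2)(4*e1 - 2*e2)
= (-2)*4*e1e1 + (-2)*(-2)*e1e2 + (-3)*4*e2e1 + (-3)*(-2)*e2e2
Using e1^2 = e2^2 = 1, e2e1 = -e1e2:
Scalar part s = (-2)*4 + (-3)*(-2) = -8 + 6 = -2
Bivector part b = (-2)*(-2) - (-3)*4 = 4 - (-12) = 16
uv = -2 + 16*e12


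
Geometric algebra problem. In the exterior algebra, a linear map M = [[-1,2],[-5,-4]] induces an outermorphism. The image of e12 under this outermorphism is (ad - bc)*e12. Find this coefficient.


The outermorphism of a linear map f sends e1^e2 to f(e1)^f(e2).
f(e1) = -1*e1 - 5*e2
f(e2) = 2*e1 - 4*e2
f(e1) ^ f(e2) = (-1*e1 - 5*e2) ^ (2*e1 - 4*e2)
= (-1)*(-4)*e12 + (-5)*2*e21
= (4 - (-10))*e12
= 14*e12
Coefficient = 14


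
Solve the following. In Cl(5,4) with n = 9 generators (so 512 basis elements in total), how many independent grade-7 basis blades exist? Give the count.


Number of grade-k basis blades in Cl(p,q) with n = p + q is C(n, k).
n = 5 + 4 = 9
C(9, 7) = 9! / (7! * 2!)
= 362880 / (5040 * 2)
= 36


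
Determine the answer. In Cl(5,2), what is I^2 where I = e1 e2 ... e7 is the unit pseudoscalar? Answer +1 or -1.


The pseudoscalar I = e1...e_n (product of all n generators) of Cl(p,q) satisfies I^2 = (-1)^(q + n(n-1)/2).
p = 5, q = 2, n = p + q = 7
n(n-1)/2 = 7 * 6 / 2 = 21
Exponent = q + n(n-1)/2 = 2 + 21 = 23
I^2 = (-1)^23 = -1


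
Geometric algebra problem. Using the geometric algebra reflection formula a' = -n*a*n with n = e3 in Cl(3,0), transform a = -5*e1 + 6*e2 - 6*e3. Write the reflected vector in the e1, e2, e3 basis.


Reflection formula: a' = -n*a*n, with n = e3 (unit vector, n^2 = 1).
For reflection through hyperplane perp to e3:
The component along e3 flips sign, others stay.
a = (-5, 6, -6)
a' = (-5, 6, 6)
a' = -5*e1 + 6*e2 + 6*e3


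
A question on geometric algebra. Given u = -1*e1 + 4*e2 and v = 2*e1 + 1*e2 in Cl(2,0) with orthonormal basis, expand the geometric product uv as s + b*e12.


Expand: (-1*e1 + 4*e2)(2*e1 + 1*e2)
= (-1)*2*e1e1 + (-1)*1*e1e2 + 4*2*e2e1 + 4*1*e2e2
Using e1^2 = e2^2 = 1, e2e1 = -e1e2:
Scalar part s = (-1)*2 + 4*1 = -2 + 4 = 2
Bivector part b = (-1)*1 - 4*2 = -1 - 8 = -9
uv = 2 - 9*e12


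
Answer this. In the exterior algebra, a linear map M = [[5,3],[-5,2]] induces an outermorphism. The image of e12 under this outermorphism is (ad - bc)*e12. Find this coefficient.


The outermorphism of a linear map f sends e1^e2 to f(e1)^f(e2).
f(e1) = 5*e1 - 5*e2
f(e2) = 3*e1 + 2*e2
f(e1) ^ f(e2) = (5*e1 - 5*e2) ^ (3*e1 + 2*e2)
= 5*2*e12 + (-5)*3*e21
= (10 - (-15))*e12
= 25*e12
Coefficient = 25


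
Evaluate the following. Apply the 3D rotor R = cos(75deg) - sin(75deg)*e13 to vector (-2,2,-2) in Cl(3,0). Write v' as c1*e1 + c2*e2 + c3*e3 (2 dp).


Rotor R = cos(75deg) - sin(75deg)*e13
Rotation angle theta = 2 * 75 = 150 degrees in the e13 plane (e1 -> e3).
The component perpendicular to the plane (e2) is invariant: v'_2 = v2 = 2.00
cos(150deg) = -0.8660, sin(150deg) = 0.5000
v'_1 = v1*cos(theta) - v3*sin(theta) = -2*(-0.8660) - (-2)*0.5000 = 2.73
v'_3 = v1*sin(theta) + v3*cos(theta) = -2*0.5000 + (-2)*(-0.8660) = 0.73
v' = 2.73*e1 + 2.00*e2 + 0.73*e3
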